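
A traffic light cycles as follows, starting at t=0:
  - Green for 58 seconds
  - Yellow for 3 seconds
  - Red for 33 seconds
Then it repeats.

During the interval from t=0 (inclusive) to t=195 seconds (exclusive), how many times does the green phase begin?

Cycle = 58+3+33 = 94s
green phase starts at t = k*94 + 0 for k=0,1,2,...
Need k*94+0 < 195 → k < 2.074
k ∈ {0, ..., 2} → 3 starts

Answer: 3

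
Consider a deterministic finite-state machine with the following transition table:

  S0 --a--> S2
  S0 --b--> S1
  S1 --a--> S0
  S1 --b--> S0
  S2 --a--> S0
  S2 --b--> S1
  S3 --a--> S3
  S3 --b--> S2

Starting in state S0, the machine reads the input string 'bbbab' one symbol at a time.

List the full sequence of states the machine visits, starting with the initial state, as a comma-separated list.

Answer: S0, S1, S0, S1, S0, S1

Derivation:
Start: S0
  read 'b': S0 --b--> S1
  read 'b': S1 --b--> S0
  read 'b': S0 --b--> S1
  read 'a': S1 --a--> S0
  read 'b': S0 --b--> S1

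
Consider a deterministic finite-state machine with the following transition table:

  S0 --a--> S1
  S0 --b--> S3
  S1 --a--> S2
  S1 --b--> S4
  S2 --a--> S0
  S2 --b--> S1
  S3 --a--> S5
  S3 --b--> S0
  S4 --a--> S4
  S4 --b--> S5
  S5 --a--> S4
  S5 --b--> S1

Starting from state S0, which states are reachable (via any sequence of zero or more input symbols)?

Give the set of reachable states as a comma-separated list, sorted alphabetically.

BFS from S0:
  visit S0: S0--a-->S1 (new), S0--b-->S3 (new)
  visit S1: S1--a-->S2 (new), S1--b-->S4 (new)
  visit S3: S3--a-->S5 (new), S3--b-->S0 (seen)
  visit S2: S2--a-->S0 (seen), S2--b-->S1 (seen)
  visit S4: S4--a-->S4 (seen), S4--b-->S5 (seen)
  visit S5: S5--a-->S4 (seen), S5--b-->S1 (seen)

Answer: S0, S1, S2, S3, S4, S5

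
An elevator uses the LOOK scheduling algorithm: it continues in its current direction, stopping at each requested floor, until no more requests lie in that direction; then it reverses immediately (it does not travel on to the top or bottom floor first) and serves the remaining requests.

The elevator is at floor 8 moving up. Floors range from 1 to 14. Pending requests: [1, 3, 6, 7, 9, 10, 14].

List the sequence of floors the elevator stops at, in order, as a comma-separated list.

Answer: 9, 10, 14, 7, 6, 3, 1

Derivation:
Current: 8, moving UP
Serve above first (ascending): [9, 10, 14]
Then reverse, serve below (descending): [7, 6, 3, 1]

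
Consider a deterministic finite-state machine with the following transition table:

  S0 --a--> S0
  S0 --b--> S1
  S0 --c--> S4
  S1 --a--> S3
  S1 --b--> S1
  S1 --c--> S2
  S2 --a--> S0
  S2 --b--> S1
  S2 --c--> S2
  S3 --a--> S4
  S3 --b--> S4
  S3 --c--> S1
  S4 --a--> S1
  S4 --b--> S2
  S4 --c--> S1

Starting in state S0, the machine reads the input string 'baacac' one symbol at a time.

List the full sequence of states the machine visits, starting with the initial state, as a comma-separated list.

Start: S0
  read 'b': S0 --b--> S1
  read 'a': S1 --a--> S3
  read 'a': S3 --a--> S4
  read 'c': S4 --c--> S1
  read 'a': S1 --a--> S3
  read 'c': S3 --c--> S1

Answer: S0, S1, S3, S4, S1, S3, S1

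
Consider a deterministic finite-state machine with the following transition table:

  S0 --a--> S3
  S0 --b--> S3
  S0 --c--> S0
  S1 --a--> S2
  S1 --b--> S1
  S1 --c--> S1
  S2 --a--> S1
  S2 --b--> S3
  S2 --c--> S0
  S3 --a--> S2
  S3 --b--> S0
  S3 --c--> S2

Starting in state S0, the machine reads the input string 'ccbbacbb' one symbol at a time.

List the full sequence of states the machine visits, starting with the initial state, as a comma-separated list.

Answer: S0, S0, S0, S3, S0, S3, S2, S3, S0

Derivation:
Start: S0
  read 'c': S0 --c--> S0
  read 'c': S0 --c--> S0
  read 'b': S0 --b--> S3
  read 'b': S3 --b--> S0
  read 'a': S0 --a--> S3
  read 'c': S3 --c--> S2
  read 'b': S2 --b--> S3
  read 'b': S3 --b--> S0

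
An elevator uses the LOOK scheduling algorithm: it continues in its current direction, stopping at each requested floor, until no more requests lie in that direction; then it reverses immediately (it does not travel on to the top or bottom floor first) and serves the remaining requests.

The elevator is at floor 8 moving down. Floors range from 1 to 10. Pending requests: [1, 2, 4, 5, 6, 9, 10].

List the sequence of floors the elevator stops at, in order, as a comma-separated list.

Current: 8, moving DOWN
Serve below first (descending): [6, 5, 4, 2, 1]
Then reverse, serve above (ascending): [9, 10]

Answer: 6, 5, 4, 2, 1, 9, 10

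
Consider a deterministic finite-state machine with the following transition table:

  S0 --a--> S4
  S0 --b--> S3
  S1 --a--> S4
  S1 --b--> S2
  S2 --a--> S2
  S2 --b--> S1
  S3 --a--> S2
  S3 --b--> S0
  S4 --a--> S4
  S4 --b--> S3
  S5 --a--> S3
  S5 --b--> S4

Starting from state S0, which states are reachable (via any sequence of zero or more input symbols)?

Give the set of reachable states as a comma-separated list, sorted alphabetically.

Answer: S0, S1, S2, S3, S4

Derivation:
BFS from S0:
  visit S0: S0--a-->S4 (new), S0--b-->S3 (new)
  visit S4: S4--a-->S4 (seen), S4--b-->S3 (seen)
  visit S3: S3--a-->S2 (new), S3--b-->S0 (seen)
  visit S2: S2--a-->S2 (seen), S2--b-->S1 (new)
  visit S1: S1--a-->S4 (seen), S1--b-->S2 (seen)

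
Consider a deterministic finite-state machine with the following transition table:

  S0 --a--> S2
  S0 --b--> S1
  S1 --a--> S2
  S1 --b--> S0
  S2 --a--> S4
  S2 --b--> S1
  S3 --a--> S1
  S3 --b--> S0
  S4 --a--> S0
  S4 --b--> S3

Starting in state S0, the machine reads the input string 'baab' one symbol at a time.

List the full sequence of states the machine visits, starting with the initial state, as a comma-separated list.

Start: S0
  read 'b': S0 --b--> S1
  read 'a': S1 --a--> S2
  read 'a': S2 --a--> S4
  read 'b': S4 --b--> S3

Answer: S0, S1, S2, S4, S3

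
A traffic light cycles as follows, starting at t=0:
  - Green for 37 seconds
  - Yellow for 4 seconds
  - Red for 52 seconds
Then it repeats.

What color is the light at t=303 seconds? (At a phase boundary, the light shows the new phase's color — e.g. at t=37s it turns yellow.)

Cycle length = 37 + 4 + 52 = 93s
t = 303, phase_t = 303 mod 93 = 24
24 < 37 (green end) → GREEN

Answer: green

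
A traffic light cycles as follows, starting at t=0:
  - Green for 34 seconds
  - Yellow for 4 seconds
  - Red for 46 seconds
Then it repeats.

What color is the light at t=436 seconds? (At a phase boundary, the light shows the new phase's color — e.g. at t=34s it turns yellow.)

Cycle length = 34 + 4 + 46 = 84s
t = 436, phase_t = 436 mod 84 = 16
16 < 34 (green end) → GREEN

Answer: green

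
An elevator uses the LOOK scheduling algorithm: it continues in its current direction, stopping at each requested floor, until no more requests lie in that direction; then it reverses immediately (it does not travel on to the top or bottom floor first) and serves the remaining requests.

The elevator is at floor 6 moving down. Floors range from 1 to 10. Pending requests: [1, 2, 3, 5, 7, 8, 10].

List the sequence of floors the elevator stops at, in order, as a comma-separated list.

Answer: 5, 3, 2, 1, 7, 8, 10

Derivation:
Current: 6, moving DOWN
Serve below first (descending): [5, 3, 2, 1]
Then reverse, serve above (ascending): [7, 8, 10]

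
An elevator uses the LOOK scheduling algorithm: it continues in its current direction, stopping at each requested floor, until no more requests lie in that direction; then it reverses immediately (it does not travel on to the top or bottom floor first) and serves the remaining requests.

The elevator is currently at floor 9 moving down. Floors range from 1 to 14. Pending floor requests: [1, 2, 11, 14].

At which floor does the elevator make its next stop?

Current floor: 9, direction: down
Requests above: [11, 14]
Requests below: [1, 2]
Moving down and requests lie below → nearest below is max([1, 2]) = 2

Answer: 2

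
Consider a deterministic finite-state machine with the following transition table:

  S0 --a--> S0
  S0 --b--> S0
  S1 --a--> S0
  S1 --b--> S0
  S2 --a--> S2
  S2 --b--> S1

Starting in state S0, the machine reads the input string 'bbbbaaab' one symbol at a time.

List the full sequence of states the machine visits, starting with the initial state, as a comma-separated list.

Start: S0
  read 'b': S0 --b--> S0
  read 'b': S0 --b--> S0
  read 'b': S0 --b--> S0
  read 'b': S0 --b--> S0
  read 'a': S0 --a--> S0
  read 'a': S0 --a--> S0
  read 'a': S0 --a--> S0
  read 'b': S0 --b--> S0

Answer: S0, S0, S0, S0, S0, S0, S0, S0, S0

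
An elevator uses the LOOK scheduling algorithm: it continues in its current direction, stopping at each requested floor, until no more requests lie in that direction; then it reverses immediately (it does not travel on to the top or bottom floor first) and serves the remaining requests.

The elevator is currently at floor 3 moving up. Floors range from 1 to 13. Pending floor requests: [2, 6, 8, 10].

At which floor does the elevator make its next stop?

Current floor: 3, direction: up
Requests above: [6, 8, 10]
Requests below: [2]
Moving up and requests lie above → nearest above is min([6, 8, 10]) = 6

Answer: 6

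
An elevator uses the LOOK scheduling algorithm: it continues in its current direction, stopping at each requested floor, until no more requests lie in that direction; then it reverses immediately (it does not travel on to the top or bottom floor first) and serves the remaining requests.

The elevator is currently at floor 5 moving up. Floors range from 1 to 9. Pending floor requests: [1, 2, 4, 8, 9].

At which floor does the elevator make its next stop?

Current floor: 5, direction: up
Requests above: [8, 9]
Requests below: [1, 2, 4]
Moving up and requests lie above → nearest above is min([8, 9]) = 8

Answer: 8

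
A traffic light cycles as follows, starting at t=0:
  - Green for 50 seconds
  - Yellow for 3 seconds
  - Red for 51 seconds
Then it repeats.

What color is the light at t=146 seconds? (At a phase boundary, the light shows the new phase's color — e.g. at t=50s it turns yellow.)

Answer: green

Derivation:
Cycle length = 50 + 3 + 51 = 104s
t = 146, phase_t = 146 mod 104 = 42
42 < 50 (green end) → GREEN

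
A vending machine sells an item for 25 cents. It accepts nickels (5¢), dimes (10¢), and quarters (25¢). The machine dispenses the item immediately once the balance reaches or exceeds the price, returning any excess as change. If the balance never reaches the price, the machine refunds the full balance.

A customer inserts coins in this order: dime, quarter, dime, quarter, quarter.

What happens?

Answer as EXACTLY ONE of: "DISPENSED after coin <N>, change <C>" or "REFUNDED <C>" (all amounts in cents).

Price: 25¢
Coin 1 (dime, 10¢): balance = 10¢
Coin 2 (quarter, 25¢): balance = 35¢
  → balance >= price → DISPENSE, change = 35 - 25 = 10¢

Answer: DISPENSED after coin 2, change 10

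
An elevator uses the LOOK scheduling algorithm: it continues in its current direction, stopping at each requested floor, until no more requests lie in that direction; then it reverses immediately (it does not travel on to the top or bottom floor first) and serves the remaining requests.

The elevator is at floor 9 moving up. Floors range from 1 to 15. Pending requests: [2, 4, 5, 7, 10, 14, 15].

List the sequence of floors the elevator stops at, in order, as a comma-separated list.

Current: 9, moving UP
Serve above first (ascending): [10, 14, 15]
Then reverse, serve below (descending): [7, 5, 4, 2]

Answer: 10, 14, 15, 7, 5, 4, 2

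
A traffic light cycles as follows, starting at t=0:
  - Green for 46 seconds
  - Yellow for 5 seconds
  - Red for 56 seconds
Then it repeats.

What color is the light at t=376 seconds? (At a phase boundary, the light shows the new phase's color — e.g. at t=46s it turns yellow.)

Answer: red

Derivation:
Cycle length = 46 + 5 + 56 = 107s
t = 376, phase_t = 376 mod 107 = 55
55 >= 51 → RED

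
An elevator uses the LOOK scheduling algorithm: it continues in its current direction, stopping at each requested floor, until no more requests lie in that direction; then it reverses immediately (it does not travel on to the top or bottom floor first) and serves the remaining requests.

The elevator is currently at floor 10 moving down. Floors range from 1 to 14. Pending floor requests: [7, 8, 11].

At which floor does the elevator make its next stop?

Answer: 8

Derivation:
Current floor: 10, direction: down
Requests above: [11]
Requests below: [7, 8]
Moving down and requests lie below → nearest below is max([7, 8]) = 8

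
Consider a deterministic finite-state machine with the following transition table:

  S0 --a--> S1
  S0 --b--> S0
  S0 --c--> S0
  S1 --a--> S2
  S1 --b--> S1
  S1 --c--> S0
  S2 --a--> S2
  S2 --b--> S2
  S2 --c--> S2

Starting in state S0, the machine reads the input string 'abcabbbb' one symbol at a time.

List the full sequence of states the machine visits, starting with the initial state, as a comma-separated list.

Start: S0
  read 'a': S0 --a--> S1
  read 'b': S1 --b--> S1
  read 'c': S1 --c--> S0
  read 'a': S0 --a--> S1
  read 'b': S1 --b--> S1
  read 'b': S1 --b--> S1
  read 'b': S1 --b--> S1
  read 'b': S1 --b--> S1

Answer: S0, S1, S1, S0, S1, S1, S1, S1, S1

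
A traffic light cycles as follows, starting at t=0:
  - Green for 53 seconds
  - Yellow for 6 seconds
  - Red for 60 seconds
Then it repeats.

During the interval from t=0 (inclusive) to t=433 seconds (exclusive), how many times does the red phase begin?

Answer: 4

Derivation:
Cycle = 53+6+60 = 119s
red phase starts at t = k*119 + 59 for k=0,1,2,...
Need k*119+59 < 433 → k < 3.143
k ∈ {0, ..., 3} → 4 starts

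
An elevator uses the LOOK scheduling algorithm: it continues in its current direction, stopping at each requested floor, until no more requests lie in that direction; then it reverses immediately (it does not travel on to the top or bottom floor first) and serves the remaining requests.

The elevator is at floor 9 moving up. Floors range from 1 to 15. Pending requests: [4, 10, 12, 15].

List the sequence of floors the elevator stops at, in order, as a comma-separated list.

Answer: 10, 12, 15, 4

Derivation:
Current: 9, moving UP
Serve above first (ascending): [10, 12, 15]
Then reverse, serve below (descending): [4]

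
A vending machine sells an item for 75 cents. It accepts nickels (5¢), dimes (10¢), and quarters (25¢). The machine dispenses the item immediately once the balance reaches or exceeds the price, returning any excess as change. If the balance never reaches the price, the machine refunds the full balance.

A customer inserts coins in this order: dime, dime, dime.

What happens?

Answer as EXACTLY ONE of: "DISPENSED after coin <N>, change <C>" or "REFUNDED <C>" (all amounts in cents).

Price: 75¢
Coin 1 (dime, 10¢): balance = 10¢
Coin 2 (dime, 10¢): balance = 20¢
Coin 3 (dime, 10¢): balance = 30¢
All coins inserted, balance 30¢ < price 75¢ → REFUND 30¢

Answer: REFUNDED 30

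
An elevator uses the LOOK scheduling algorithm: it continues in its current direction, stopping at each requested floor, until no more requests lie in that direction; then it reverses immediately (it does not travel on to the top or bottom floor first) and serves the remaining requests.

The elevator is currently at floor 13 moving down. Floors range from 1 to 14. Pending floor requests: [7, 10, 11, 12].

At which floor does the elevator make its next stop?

Current floor: 13, direction: down
Requests above: []
Requests below: [7, 10, 11, 12]
Moving down and requests lie below → nearest below is max([7, 10, 11, 12]) = 12

Answer: 12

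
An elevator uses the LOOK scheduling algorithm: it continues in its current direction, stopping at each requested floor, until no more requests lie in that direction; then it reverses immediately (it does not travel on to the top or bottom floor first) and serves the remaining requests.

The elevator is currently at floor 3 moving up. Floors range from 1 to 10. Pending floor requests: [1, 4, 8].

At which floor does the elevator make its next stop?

Answer: 4

Derivation:
Current floor: 3, direction: up
Requests above: [4, 8]
Requests below: [1]
Moving up and requests lie above → nearest above is min([4, 8]) = 4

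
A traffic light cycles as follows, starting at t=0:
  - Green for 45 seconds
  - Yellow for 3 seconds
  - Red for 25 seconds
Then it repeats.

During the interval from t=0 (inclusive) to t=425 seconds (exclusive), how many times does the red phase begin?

Cycle = 45+3+25 = 73s
red phase starts at t = k*73 + 48 for k=0,1,2,...
Need k*73+48 < 425 → k < 5.164
k ∈ {0, ..., 5} → 6 starts

Answer: 6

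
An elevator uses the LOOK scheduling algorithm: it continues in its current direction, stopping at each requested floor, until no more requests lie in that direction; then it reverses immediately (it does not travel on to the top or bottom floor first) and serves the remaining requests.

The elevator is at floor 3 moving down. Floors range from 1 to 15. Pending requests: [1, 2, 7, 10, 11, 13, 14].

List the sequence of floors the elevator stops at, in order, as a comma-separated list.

Current: 3, moving DOWN
Serve below first (descending): [2, 1]
Then reverse, serve above (ascending): [7, 10, 11, 13, 14]

Answer: 2, 1, 7, 10, 11, 13, 14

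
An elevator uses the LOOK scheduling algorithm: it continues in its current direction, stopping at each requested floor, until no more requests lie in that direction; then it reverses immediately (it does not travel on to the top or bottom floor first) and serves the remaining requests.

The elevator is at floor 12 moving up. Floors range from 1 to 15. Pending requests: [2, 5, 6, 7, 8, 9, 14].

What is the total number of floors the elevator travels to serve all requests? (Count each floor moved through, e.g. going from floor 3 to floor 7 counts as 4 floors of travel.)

Start at floor 12 moving up, LOOK stop order: [14, 9, 8, 7, 6, 5, 2]
  12 → 14: |14-12| = 2, total = 2
  14 → 9: |9-14| = 5, total = 7
  9 → 8: |8-9| = 1, total = 8
  8 → 7: |7-8| = 1, total = 9
  7 → 6: |6-7| = 1, total = 10
  6 → 5: |5-6| = 1, total = 11
  5 → 2: |2-5| = 3, total = 14

Answer: 14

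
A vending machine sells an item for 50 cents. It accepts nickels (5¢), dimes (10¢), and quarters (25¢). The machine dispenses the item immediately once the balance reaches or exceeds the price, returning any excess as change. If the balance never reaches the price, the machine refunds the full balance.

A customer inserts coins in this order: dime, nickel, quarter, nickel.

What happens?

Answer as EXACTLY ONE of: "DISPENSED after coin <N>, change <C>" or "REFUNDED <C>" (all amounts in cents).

Answer: REFUNDED 45

Derivation:
Price: 50¢
Coin 1 (dime, 10¢): balance = 10¢
Coin 2 (nickel, 5¢): balance = 15¢
Coin 3 (quarter, 25¢): balance = 40¢
Coin 4 (nickel, 5¢): balance = 45¢
All coins inserted, balance 45¢ < price 50¢ → REFUND 45¢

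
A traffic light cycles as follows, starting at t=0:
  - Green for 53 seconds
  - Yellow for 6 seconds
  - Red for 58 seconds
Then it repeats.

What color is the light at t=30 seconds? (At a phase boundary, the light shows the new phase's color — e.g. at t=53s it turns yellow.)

Cycle length = 53 + 6 + 58 = 117s
t = 30, phase_t = 30 mod 117 = 30
30 < 53 (green end) → GREEN

Answer: green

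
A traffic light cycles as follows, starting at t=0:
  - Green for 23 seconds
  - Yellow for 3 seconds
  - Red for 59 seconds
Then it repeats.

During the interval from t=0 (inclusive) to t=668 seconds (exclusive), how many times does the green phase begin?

Cycle = 23+3+59 = 85s
green phase starts at t = k*85 + 0 for k=0,1,2,...
Need k*85+0 < 668 → k < 7.859
k ∈ {0, ..., 7} → 8 starts

Answer: 8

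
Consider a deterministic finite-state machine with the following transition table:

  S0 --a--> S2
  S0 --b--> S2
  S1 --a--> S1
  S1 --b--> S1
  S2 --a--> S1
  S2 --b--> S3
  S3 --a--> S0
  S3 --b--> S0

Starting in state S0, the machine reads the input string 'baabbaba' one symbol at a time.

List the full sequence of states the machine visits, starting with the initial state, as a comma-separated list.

Answer: S0, S2, S1, S1, S1, S1, S1, S1, S1

Derivation:
Start: S0
  read 'b': S0 --b--> S2
  read 'a': S2 --a--> S1
  read 'a': S1 --a--> S1
  read 'b': S1 --b--> S1
  read 'b': S1 --b--> S1
  read 'a': S1 --a--> S1
  read 'b': S1 --b--> S1
  read 'a': S1 --a--> S1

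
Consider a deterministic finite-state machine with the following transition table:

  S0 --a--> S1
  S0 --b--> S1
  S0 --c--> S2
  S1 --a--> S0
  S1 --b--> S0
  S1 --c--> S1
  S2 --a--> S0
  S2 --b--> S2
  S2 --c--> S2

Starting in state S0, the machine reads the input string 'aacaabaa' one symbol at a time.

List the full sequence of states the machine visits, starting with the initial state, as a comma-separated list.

Answer: S0, S1, S0, S2, S0, S1, S0, S1, S0

Derivation:
Start: S0
  read 'a': S0 --a--> S1
  read 'a': S1 --a--> S0
  read 'c': S0 --c--> S2
  read 'a': S2 --a--> S0
  read 'a': S0 --a--> S1
  read 'b': S1 --b--> S0
  read 'a': S0 --a--> S1
  read 'a': S1 --a--> S0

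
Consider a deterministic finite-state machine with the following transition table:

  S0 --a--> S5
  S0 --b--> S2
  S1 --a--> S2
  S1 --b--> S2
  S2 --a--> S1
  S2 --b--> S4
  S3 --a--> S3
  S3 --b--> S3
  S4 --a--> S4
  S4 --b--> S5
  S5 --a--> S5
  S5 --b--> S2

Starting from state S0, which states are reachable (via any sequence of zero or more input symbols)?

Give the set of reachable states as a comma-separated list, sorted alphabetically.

Answer: S0, S1, S2, S4, S5

Derivation:
BFS from S0:
  visit S0: S0--a-->S5 (new), S0--b-->S2 (new)
  visit S5: S5--a-->S5 (seen), S5--b-->S2 (seen)
  visit S2: S2--a-->S1 (new), S2--b-->S4 (new)
  visit S1: S1--a-->S2 (seen), S1--b-->S2 (seen)
  visit S4: S4--a-->S4 (seen), S4--b-->S5 (seen)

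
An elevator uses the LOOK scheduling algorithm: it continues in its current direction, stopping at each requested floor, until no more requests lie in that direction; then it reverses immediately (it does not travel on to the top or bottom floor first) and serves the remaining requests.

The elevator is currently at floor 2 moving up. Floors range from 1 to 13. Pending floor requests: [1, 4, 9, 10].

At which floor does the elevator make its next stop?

Answer: 4

Derivation:
Current floor: 2, direction: up
Requests above: [4, 9, 10]
Requests below: [1]
Moving up and requests lie above → nearest above is min([4, 9, 10]) = 4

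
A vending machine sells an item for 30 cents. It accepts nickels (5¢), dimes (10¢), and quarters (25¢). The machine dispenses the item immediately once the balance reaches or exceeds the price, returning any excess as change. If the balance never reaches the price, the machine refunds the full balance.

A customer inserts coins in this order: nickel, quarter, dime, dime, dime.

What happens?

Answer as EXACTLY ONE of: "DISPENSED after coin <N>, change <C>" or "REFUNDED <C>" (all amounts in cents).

Answer: DISPENSED after coin 2, change 0

Derivation:
Price: 30¢
Coin 1 (nickel, 5¢): balance = 5¢
Coin 2 (quarter, 25¢): balance = 30¢
  → balance >= price → DISPENSE, change = 30 - 30 = 0¢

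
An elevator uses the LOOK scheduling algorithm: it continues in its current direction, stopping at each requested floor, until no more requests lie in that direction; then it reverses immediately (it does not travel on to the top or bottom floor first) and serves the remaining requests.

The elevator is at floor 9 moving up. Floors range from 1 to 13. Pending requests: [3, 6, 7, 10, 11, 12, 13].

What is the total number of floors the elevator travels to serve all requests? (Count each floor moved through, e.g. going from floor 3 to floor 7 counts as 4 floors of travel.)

Answer: 14

Derivation:
Start at floor 9 moving up, LOOK stop order: [10, 11, 12, 13, 7, 6, 3]
  9 → 10: |10-9| = 1, total = 1
  10 → 11: |11-10| = 1, total = 2
  11 → 12: |12-11| = 1, total = 3
  12 → 13: |13-12| = 1, total = 4
  13 → 7: |7-13| = 6, total = 10
  7 → 6: |6-7| = 1, total = 11
  6 → 3: |3-6| = 3, total = 14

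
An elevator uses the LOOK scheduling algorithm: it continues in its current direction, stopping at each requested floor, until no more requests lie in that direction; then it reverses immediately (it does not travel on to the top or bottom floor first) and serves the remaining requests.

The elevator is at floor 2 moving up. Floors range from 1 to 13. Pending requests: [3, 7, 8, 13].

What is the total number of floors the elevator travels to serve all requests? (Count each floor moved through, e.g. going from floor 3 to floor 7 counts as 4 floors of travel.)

Start at floor 2 moving up, LOOK stop order: [3, 7, 8, 13]
  2 → 3: |3-2| = 1, total = 1
  3 → 7: |7-3| = 4, total = 5
  7 → 8: |8-7| = 1, total = 6
  8 → 13: |13-8| = 5, total = 11

Answer: 11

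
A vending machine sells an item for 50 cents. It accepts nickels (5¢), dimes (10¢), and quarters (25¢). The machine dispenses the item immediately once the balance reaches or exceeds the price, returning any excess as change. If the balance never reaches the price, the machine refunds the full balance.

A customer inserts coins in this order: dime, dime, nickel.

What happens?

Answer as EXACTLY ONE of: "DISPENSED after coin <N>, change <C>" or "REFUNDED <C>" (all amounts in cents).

Answer: REFUNDED 25

Derivation:
Price: 50¢
Coin 1 (dime, 10¢): balance = 10¢
Coin 2 (dime, 10¢): balance = 20¢
Coin 3 (nickel, 5¢): balance = 25¢
All coins inserted, balance 25¢ < price 50¢ → REFUND 25¢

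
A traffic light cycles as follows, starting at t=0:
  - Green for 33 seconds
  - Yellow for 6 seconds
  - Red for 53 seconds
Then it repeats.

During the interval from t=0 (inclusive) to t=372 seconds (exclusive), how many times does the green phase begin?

Answer: 5

Derivation:
Cycle = 33+6+53 = 92s
green phase starts at t = k*92 + 0 for k=0,1,2,...
Need k*92+0 < 372 → k < 4.043
k ∈ {0, ..., 4} → 5 starts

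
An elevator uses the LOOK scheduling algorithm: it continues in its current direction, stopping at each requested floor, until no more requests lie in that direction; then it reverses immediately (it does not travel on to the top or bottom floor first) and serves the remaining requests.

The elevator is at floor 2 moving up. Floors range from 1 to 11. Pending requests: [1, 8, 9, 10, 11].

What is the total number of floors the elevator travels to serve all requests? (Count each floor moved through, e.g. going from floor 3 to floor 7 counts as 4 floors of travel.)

Answer: 19

Derivation:
Start at floor 2 moving up, LOOK stop order: [8, 9, 10, 11, 1]
  2 → 8: |8-2| = 6, total = 6
  8 → 9: |9-8| = 1, total = 7
  9 → 10: |10-9| = 1, total = 8
  10 → 11: |11-10| = 1, total = 9
  11 → 1: |1-11| = 10, total = 19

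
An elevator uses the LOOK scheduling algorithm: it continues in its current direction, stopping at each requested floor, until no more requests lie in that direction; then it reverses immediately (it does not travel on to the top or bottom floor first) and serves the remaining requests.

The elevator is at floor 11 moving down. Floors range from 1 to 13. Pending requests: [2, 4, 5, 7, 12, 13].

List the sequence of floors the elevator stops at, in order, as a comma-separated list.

Answer: 7, 5, 4, 2, 12, 13

Derivation:
Current: 11, moving DOWN
Serve below first (descending): [7, 5, 4, 2]
Then reverse, serve above (ascending): [12, 13]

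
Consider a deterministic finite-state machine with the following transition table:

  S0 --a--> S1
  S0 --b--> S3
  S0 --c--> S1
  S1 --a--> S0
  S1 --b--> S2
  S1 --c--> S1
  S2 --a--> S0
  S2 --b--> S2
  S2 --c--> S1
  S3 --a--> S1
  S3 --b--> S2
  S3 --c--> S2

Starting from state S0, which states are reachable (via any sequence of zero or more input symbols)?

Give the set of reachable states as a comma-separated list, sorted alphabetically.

BFS from S0:
  visit S0: S0--a-->S1 (new), S0--b-->S3 (new), S0--c-->S1 (seen)
  visit S1: S1--a-->S0 (seen), S1--b-->S2 (new), S1--c-->S1 (seen)
  visit S3: S3--a-->S1 (seen), S3--b-->S2 (seen), S3--c-->S2 (seen)
  visit S2: S2--a-->S0 (seen), S2--b-->S2 (seen), S2--c-->S1 (seen)

Answer: S0, S1, S2, S3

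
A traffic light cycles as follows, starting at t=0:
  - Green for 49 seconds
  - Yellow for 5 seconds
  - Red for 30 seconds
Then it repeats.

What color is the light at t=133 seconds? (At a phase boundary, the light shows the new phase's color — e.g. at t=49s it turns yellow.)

Answer: yellow

Derivation:
Cycle length = 49 + 5 + 30 = 84s
t = 133, phase_t = 133 mod 84 = 49
49 <= 49 < 54 (yellow end) → YELLOW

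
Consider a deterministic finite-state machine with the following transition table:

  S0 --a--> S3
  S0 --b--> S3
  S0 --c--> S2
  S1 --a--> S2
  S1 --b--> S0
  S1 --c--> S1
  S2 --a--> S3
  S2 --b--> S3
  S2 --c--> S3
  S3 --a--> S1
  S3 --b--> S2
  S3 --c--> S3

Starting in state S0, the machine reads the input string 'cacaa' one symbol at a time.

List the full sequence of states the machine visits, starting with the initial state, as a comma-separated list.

Answer: S0, S2, S3, S3, S1, S2

Derivation:
Start: S0
  read 'c': S0 --c--> S2
  read 'a': S2 --a--> S3
  read 'c': S3 --c--> S3
  read 'a': S3 --a--> S1
  read 'a': S1 --a--> S2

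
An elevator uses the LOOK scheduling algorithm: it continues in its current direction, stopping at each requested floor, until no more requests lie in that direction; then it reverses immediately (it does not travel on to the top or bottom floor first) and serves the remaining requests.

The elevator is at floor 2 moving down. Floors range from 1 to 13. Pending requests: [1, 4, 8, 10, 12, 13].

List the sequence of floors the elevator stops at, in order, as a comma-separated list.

Current: 2, moving DOWN
Serve below first (descending): [1]
Then reverse, serve above (ascending): [4, 8, 10, 12, 13]

Answer: 1, 4, 8, 10, 12, 13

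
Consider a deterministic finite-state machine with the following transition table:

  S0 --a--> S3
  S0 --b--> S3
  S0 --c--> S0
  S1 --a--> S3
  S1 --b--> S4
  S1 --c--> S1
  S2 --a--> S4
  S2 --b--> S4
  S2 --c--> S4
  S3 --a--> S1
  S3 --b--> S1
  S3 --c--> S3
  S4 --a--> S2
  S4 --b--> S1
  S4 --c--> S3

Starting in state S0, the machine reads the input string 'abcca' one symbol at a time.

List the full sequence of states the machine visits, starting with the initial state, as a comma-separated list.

Answer: S0, S3, S1, S1, S1, S3

Derivation:
Start: S0
  read 'a': S0 --a--> S3
  read 'b': S3 --b--> S1
  read 'c': S1 --c--> S1
  read 'c': S1 --c--> S1
  read 'a': S1 --a--> S3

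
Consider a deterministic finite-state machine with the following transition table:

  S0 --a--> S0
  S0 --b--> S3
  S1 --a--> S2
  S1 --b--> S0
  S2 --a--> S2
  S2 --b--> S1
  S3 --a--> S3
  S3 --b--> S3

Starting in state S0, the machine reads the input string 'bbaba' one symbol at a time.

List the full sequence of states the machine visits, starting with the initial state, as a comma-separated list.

Start: S0
  read 'b': S0 --b--> S3
  read 'b': S3 --b--> S3
  read 'a': S3 --a--> S3
  read 'b': S3 --b--> S3
  read 'a': S3 --a--> S3

Answer: S0, S3, S3, S3, S3, S3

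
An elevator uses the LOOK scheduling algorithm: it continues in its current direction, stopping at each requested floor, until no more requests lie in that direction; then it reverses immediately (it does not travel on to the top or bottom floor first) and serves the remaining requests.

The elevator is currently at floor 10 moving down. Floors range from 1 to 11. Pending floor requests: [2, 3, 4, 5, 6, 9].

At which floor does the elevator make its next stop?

Answer: 9

Derivation:
Current floor: 10, direction: down
Requests above: []
Requests below: [2, 3, 4, 5, 6, 9]
Moving down and requests lie below → nearest below is max([2, 3, 4, 5, 6, 9]) = 9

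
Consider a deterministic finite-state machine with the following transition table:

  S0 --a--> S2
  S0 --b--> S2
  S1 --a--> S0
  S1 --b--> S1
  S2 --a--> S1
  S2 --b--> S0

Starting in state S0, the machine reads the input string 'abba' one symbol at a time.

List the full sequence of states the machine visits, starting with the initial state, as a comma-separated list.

Answer: S0, S2, S0, S2, S1

Derivation:
Start: S0
  read 'a': S0 --a--> S2
  read 'b': S2 --b--> S0
  read 'b': S0 --b--> S2
  read 'a': S2 --a--> S1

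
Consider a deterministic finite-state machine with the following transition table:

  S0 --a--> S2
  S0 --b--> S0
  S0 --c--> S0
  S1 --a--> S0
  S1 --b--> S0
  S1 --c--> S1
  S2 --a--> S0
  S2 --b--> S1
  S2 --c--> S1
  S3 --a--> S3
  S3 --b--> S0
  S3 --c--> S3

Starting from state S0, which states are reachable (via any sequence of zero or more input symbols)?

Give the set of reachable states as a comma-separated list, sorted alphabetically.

BFS from S0:
  visit S0: S0--a-->S2 (new), S0--b-->S0 (seen), S0--c-->S0 (seen)
  visit S2: S2--a-->S0 (seen), S2--b-->S1 (new), S2--c-->S1 (seen)
  visit S1: S1--a-->S0 (seen), S1--b-->S0 (seen), S1--c-->S1 (seen)

Answer: S0, S1, S2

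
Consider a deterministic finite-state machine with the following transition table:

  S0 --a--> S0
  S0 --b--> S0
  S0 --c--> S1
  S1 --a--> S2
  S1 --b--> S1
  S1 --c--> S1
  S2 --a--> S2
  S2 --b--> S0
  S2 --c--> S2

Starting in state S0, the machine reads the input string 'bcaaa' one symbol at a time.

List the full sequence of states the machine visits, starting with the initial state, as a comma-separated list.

Answer: S0, S0, S1, S2, S2, S2

Derivation:
Start: S0
  read 'b': S0 --b--> S0
  read 'c': S0 --c--> S1
  read 'a': S1 --a--> S2
  read 'a': S2 --a--> S2
  read 'a': S2 --a--> S2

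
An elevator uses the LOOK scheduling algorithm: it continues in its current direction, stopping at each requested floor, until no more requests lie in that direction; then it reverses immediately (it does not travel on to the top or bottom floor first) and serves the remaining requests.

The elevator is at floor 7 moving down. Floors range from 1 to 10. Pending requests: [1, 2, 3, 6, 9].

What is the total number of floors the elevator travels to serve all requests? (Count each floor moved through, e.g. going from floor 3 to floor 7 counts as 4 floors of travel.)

Start at floor 7 moving down, LOOK stop order: [6, 3, 2, 1, 9]
  7 → 6: |6-7| = 1, total = 1
  6 → 3: |3-6| = 3, total = 4
  3 → 2: |2-3| = 1, total = 5
  2 → 1: |1-2| = 1, total = 6
  1 → 9: |9-1| = 8, total = 14

Answer: 14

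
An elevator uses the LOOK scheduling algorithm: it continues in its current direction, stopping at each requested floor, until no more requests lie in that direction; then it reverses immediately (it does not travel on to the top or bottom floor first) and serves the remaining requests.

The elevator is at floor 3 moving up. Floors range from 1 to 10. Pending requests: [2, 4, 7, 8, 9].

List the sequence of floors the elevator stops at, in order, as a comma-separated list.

Answer: 4, 7, 8, 9, 2

Derivation:
Current: 3, moving UP
Serve above first (ascending): [4, 7, 8, 9]
Then reverse, serve below (descending): [2]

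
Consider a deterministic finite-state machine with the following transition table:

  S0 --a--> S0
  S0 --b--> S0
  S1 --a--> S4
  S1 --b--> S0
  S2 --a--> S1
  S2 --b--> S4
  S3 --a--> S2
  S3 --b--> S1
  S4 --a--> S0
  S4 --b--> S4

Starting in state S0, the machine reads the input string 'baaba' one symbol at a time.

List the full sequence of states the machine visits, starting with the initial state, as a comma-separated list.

Answer: S0, S0, S0, S0, S0, S0

Derivation:
Start: S0
  read 'b': S0 --b--> S0
  read 'a': S0 --a--> S0
  read 'a': S0 --a--> S0
  read 'b': S0 --b--> S0
  read 'a': S0 --a--> S0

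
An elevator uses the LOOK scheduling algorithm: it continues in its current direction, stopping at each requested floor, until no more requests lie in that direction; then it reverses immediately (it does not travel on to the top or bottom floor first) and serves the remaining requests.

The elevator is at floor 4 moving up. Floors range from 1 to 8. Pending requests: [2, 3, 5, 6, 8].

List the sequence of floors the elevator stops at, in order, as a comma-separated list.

Answer: 5, 6, 8, 3, 2

Derivation:
Current: 4, moving UP
Serve above first (ascending): [5, 6, 8]
Then reverse, serve below (descending): [3, 2]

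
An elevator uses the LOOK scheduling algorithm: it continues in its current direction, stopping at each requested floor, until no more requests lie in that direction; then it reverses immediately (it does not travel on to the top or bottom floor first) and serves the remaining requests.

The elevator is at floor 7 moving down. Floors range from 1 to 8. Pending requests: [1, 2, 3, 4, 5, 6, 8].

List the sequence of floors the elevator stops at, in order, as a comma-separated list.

Current: 7, moving DOWN
Serve below first (descending): [6, 5, 4, 3, 2, 1]
Then reverse, serve above (ascending): [8]

Answer: 6, 5, 4, 3, 2, 1, 8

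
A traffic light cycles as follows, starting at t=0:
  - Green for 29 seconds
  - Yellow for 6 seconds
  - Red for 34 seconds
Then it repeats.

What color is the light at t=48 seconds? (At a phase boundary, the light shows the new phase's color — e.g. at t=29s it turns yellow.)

Cycle length = 29 + 6 + 34 = 69s
t = 48, phase_t = 48 mod 69 = 48
48 >= 35 → RED

Answer: red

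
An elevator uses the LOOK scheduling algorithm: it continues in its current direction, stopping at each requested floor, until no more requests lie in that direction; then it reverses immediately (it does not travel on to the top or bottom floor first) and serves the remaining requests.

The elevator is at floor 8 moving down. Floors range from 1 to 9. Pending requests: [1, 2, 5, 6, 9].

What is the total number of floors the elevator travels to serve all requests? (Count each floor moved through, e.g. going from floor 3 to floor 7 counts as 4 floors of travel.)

Start at floor 8 moving down, LOOK stop order: [6, 5, 2, 1, 9]
  8 → 6: |6-8| = 2, total = 2
  6 → 5: |5-6| = 1, total = 3
  5 → 2: |2-5| = 3, total = 6
  2 → 1: |1-2| = 1, total = 7
  1 → 9: |9-1| = 8, total = 15

Answer: 15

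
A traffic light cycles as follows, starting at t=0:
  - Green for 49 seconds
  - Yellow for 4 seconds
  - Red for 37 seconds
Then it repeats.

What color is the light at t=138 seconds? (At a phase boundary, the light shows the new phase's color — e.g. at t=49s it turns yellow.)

Cycle length = 49 + 4 + 37 = 90s
t = 138, phase_t = 138 mod 90 = 48
48 < 49 (green end) → GREEN

Answer: green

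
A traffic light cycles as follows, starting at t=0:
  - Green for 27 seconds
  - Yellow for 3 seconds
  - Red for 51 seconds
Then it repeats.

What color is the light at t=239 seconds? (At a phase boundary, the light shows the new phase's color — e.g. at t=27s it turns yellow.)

Cycle length = 27 + 3 + 51 = 81s
t = 239, phase_t = 239 mod 81 = 77
77 >= 30 → RED

Answer: red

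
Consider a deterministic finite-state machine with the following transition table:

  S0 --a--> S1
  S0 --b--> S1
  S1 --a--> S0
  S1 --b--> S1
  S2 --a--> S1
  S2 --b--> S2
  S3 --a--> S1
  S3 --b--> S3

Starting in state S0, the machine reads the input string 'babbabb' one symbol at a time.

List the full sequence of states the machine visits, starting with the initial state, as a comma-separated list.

Answer: S0, S1, S0, S1, S1, S0, S1, S1

Derivation:
Start: S0
  read 'b': S0 --b--> S1
  read 'a': S1 --a--> S0
  read 'b': S0 --b--> S1
  read 'b': S1 --b--> S1
  read 'a': S1 --a--> S0
  read 'b': S0 --b--> S1
  read 'b': S1 --b--> S1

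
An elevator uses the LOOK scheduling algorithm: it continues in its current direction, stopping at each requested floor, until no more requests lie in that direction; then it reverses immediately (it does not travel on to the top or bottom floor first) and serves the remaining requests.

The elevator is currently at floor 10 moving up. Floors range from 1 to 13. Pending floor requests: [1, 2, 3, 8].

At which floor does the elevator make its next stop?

Answer: 8

Derivation:
Current floor: 10, direction: up
Requests above: []
Requests below: [1, 2, 3, 8]
Moving up but no requests above → reverse; nearest below is max([1, 2, 3, 8]) = 8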